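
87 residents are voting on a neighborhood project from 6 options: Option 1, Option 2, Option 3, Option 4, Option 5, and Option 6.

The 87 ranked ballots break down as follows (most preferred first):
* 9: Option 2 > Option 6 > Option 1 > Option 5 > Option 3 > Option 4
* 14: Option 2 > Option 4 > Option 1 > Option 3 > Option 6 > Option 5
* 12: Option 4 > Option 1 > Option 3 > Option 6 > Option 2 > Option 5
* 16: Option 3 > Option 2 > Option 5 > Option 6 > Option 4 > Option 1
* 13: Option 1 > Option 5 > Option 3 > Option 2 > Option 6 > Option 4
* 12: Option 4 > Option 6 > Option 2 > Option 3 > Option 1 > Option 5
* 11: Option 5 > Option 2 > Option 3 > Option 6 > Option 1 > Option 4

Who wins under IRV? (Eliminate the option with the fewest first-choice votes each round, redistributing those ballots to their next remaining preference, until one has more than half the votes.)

Round 1: Option 1 13, Option 2 23, Option 3 16, Option 4 24, Option 5 11, Option 6 0. Option 6 eliminated.
Round 2: Option 1 13, Option 2 23, Option 3 16, Option 4 24, Option 5 11. Option 5 eliminated.
Round 3: Option 1 13, Option 2 34, Option 3 16, Option 4 24. Option 1 eliminated.
Round 4: Option 2 34, Option 3 29, Option 4 24. Option 4 eliminated.
Round 5: Option 2 46, Option 3 41. Option 2 has a majority (≥44).

Option 2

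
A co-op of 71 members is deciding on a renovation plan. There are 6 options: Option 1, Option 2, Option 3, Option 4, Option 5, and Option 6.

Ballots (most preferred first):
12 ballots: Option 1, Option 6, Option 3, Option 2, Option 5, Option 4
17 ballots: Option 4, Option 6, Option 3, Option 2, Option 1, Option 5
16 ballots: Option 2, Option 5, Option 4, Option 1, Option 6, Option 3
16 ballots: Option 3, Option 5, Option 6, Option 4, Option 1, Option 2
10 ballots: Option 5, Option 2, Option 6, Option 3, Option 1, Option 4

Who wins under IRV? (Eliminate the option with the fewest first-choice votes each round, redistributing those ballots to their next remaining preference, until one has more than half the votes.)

Round 1: Option 1 12, Option 2 16, Option 3 16, Option 4 17, Option 5 10, Option 6 0. Option 6 eliminated.
Round 2: Option 1 12, Option 2 16, Option 3 16, Option 4 17, Option 5 10. Option 5 eliminated.
Round 3: Option 1 12, Option 2 26, Option 3 16, Option 4 17. Option 1 eliminated.
Round 4: Option 2 26, Option 3 28, Option 4 17. Option 4 eliminated.
Round 5: Option 2 26, Option 3 45. Option 3 has a majority (≥36).

Option 3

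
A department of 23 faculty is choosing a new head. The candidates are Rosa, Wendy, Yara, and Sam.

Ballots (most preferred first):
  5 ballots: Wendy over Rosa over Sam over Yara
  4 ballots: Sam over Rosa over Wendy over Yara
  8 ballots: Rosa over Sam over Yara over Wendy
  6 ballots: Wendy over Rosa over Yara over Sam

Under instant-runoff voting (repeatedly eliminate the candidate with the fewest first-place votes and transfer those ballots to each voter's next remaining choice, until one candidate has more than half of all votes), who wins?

Rosa

Round 1: Rosa 8, Wendy 11, Yara 0, Sam 4. Yara eliminated.
Round 2: Rosa 8, Wendy 11, Sam 4. Sam eliminated.
Round 3: Rosa 12, Wendy 11. Rosa has a majority (≥12).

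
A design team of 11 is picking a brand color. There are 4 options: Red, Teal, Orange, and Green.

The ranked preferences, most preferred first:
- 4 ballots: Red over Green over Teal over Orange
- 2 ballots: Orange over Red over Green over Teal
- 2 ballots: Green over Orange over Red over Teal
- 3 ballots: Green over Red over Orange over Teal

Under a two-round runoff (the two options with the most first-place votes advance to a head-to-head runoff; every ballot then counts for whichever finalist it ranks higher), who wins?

Red

Round 1 first-place votes: Red 4, Teal 0, Orange 2, Green 5. Green and Red advance.
Runoff: Green is ranked above Red on 5 ballots, Red above Green on 6.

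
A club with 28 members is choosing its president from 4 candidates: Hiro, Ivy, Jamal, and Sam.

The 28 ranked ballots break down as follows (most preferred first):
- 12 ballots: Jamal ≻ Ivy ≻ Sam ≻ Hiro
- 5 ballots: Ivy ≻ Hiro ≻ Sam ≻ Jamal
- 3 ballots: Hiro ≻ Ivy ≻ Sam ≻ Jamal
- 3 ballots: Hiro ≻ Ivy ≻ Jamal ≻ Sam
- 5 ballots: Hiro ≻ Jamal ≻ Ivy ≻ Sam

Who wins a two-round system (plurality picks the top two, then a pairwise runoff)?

Hiro

Round 1 first-place votes: Hiro 11, Ivy 5, Jamal 12, Sam 0. Jamal and Hiro advance.
Runoff: Jamal is ranked above Hiro on 12 ballots, Hiro above Jamal on 16.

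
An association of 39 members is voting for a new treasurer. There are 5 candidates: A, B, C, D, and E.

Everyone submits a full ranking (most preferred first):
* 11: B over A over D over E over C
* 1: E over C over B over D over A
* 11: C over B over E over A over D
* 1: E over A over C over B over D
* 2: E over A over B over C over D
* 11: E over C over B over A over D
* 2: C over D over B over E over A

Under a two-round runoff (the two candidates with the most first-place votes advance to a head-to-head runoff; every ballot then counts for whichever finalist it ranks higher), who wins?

Round 1 first-place votes: A 0, B 11, C 13, D 0, E 15. E and C advance.
Runoff: E is ranked above C on 26 ballots, C above E on 13.

E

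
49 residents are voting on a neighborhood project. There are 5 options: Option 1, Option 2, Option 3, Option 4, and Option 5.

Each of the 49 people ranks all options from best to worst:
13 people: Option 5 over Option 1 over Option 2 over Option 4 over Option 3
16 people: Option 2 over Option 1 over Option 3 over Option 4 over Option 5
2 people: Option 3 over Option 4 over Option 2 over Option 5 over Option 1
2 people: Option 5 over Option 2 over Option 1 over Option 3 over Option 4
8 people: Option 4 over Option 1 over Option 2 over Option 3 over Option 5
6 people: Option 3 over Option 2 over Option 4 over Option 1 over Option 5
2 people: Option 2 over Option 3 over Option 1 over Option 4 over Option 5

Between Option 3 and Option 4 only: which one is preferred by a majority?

Option 3 is ranked above Option 4 on 28 ballots; Option 4 above Option 3 on 21.

Option 3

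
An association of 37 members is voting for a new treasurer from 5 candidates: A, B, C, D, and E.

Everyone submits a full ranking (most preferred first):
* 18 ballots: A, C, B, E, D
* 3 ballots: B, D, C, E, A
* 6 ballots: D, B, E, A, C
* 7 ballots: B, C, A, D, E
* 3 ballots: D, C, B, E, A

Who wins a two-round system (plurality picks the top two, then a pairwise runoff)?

B

Round 1 first-place votes: A 18, B 10, C 0, D 9, E 0. A and B advance.
Runoff: A is ranked above B on 18 ballots, B above A on 19.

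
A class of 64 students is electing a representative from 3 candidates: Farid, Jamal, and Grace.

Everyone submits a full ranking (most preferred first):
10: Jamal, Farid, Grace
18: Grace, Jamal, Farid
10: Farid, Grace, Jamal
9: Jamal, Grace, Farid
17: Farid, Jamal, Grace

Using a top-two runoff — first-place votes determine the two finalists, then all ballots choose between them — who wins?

Round 1 first-place votes: Farid 27, Jamal 19, Grace 18. Farid and Jamal advance.
Runoff: Farid is ranked above Jamal on 27 ballots, Jamal above Farid on 37.

Jamal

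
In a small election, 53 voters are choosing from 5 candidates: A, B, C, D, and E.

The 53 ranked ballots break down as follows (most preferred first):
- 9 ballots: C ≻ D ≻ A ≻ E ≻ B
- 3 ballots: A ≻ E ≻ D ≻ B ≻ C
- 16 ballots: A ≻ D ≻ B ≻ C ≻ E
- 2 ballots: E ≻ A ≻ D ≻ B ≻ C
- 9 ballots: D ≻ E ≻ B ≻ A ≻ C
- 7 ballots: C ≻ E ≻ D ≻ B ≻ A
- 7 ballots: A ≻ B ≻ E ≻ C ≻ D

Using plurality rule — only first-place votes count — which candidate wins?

First-place votes: A 26, B 0, C 16, D 9, E 2.

A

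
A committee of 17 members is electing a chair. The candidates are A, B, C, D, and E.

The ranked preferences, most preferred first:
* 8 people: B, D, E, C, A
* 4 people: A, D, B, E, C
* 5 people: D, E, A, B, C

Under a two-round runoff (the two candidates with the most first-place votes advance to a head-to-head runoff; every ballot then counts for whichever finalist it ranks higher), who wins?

D

Round 1 first-place votes: A 4, B 8, C 0, D 5, E 0. B and D advance.
Runoff: B is ranked above D on 8 ballots, D above B on 9.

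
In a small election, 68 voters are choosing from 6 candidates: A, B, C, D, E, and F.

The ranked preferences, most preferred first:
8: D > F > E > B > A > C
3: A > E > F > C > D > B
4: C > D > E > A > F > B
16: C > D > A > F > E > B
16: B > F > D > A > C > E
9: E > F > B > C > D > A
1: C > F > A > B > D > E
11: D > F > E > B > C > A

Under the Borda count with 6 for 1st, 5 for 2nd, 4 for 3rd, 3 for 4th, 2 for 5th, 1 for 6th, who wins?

D

A: 8×2 + 3×6 + 4×3 + 16×4 + 16×3 + 9×1 + 1×4 + 11×1 = 182
B: 8×3 + 3×1 + 4×1 + 16×1 + 16×6 + 9×4 + 1×3 + 11×3 = 215
C: 8×1 + 3×3 + 4×6 + 16×6 + 16×2 + 9×3 + 1×6 + 11×2 = 224
D: 8×6 + 3×2 + 4×5 + 16×5 + 16×4 + 9×2 + 1×2 + 11×6 = 304
E: 8×4 + 3×5 + 4×4 + 16×2 + 16×1 + 9×6 + 1×1 + 11×4 = 210
F: 8×5 + 3×4 + 4×2 + 16×3 + 16×5 + 9×5 + 1×5 + 11×5 = 293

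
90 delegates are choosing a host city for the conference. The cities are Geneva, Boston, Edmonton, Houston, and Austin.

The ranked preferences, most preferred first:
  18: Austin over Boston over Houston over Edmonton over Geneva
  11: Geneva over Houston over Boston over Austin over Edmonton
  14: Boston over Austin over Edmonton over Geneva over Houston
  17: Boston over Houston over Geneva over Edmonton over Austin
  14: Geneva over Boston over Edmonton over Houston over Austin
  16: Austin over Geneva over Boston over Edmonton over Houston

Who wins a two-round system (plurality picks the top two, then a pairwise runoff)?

Round 1 first-place votes: Geneva 25, Boston 31, Edmonton 0, Houston 0, Austin 34. Austin and Boston advance.
Runoff: Austin is ranked above Boston on 34 ballots, Boston above Austin on 56.

Boston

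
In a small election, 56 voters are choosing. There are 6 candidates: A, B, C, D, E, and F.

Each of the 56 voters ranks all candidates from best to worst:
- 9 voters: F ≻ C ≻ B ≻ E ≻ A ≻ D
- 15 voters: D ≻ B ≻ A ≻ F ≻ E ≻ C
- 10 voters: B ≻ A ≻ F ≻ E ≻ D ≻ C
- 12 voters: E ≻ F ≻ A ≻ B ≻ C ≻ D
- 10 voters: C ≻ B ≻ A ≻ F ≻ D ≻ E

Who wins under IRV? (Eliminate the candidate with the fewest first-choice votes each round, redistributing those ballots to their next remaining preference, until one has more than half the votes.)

E

Round 1: A 0, B 10, C 10, D 15, E 12, F 9. A eliminated.
Round 2: B 10, C 10, D 15, E 12, F 9. F eliminated.
Round 3: B 10, C 19, D 15, E 12. B eliminated.
Round 4: C 19, D 15, E 22. D eliminated.
Round 5: C 19, E 37. E has a majority (≥29).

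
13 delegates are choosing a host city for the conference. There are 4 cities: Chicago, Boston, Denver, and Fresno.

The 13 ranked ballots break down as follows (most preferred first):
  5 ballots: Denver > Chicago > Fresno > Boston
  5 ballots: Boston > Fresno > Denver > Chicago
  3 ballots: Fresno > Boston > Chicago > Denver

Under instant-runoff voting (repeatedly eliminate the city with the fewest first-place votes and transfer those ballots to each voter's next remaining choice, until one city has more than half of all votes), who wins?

Boston

Round 1: Chicago 0, Boston 5, Denver 5, Fresno 3. Chicago eliminated.
Round 2: Boston 5, Denver 5, Fresno 3. Fresno eliminated.
Round 3: Boston 8, Denver 5. Boston has a majority (≥7).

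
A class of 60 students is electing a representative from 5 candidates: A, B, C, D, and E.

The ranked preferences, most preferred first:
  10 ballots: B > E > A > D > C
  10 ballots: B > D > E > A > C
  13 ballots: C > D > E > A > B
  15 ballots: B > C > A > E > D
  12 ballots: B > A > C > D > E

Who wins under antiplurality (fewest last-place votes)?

Last-place votes: A 0, B 13, C 20, D 15, E 12.

A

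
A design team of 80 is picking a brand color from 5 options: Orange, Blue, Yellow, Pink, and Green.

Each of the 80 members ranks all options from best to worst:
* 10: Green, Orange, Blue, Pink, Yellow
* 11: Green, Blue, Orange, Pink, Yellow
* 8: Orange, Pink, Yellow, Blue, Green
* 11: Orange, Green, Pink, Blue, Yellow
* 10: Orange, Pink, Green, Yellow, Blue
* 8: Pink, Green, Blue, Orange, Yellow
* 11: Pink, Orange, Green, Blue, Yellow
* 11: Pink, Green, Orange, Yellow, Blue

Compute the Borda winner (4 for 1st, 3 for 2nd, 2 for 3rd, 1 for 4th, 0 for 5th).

Orange

Orange: 10×3 + 11×2 + 8×4 + 11×4 + 10×4 + 8×1 + 11×3 + 11×2 = 231
Blue: 10×2 + 11×3 + 8×1 + 11×1 + 10×0 + 8×2 + 11×1 + 11×0 = 99
Yellow: 10×0 + 11×0 + 8×2 + 11×0 + 10×1 + 8×0 + 11×0 + 11×1 = 37
Pink: 10×1 + 11×1 + 8×3 + 11×2 + 10×3 + 8×4 + 11×4 + 11×4 = 217
Green: 10×4 + 11×4 + 8×0 + 11×3 + 10×2 + 8×3 + 11×2 + 11×3 = 216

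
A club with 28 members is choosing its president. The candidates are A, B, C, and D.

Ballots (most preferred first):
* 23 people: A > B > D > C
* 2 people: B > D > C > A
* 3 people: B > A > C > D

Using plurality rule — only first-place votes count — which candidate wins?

First-place votes: A 23, B 5, C 0, D 0.

A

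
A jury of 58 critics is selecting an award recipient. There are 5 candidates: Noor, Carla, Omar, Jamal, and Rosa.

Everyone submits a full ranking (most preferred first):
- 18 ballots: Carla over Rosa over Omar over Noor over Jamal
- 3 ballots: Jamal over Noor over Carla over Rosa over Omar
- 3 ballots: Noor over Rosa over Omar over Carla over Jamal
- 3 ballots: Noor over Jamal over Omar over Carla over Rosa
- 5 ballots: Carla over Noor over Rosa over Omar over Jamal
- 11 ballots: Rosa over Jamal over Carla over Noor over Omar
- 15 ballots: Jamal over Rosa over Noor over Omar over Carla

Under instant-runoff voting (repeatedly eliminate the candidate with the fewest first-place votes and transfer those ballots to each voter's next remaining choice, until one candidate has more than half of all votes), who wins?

Round 1: Noor 6, Carla 23, Omar 0, Jamal 18, Rosa 11. Omar eliminated.
Round 2: Noor 6, Carla 23, Jamal 18, Rosa 11. Noor eliminated.
Round 3: Carla 23, Jamal 21, Rosa 14. Rosa eliminated.
Round 4: Carla 26, Jamal 32. Jamal has a majority (≥30).

Jamal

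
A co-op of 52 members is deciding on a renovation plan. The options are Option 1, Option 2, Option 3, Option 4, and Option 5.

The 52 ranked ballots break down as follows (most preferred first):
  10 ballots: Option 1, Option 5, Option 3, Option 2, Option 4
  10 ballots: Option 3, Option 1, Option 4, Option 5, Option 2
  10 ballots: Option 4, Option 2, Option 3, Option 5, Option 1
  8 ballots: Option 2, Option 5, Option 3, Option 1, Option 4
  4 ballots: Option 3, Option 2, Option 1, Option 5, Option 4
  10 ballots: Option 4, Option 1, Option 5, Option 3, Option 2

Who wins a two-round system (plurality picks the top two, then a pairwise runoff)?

Round 1 first-place votes: Option 1 10, Option 2 8, Option 3 14, Option 4 20, Option 5 0. Option 4 and Option 3 advance.
Runoff: Option 4 is ranked above Option 3 on 20 ballots, Option 3 above Option 4 on 32.

Option 3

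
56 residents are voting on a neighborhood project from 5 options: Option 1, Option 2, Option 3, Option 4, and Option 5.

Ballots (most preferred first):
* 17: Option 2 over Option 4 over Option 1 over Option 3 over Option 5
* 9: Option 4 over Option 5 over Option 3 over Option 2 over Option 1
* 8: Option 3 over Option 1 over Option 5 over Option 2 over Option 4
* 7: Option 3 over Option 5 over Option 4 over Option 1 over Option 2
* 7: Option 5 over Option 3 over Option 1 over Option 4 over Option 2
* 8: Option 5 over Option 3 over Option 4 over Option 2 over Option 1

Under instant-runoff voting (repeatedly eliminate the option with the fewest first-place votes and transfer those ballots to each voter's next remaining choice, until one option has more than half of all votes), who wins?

Round 1: Option 1 0, Option 2 17, Option 3 15, Option 4 9, Option 5 15. Option 1 eliminated.
Round 2: Option 2 17, Option 3 15, Option 4 9, Option 5 15. Option 4 eliminated.
Round 3: Option 2 17, Option 3 15, Option 5 24. Option 3 eliminated.
Round 4: Option 2 17, Option 5 39. Option 5 has a majority (≥29).

Option 5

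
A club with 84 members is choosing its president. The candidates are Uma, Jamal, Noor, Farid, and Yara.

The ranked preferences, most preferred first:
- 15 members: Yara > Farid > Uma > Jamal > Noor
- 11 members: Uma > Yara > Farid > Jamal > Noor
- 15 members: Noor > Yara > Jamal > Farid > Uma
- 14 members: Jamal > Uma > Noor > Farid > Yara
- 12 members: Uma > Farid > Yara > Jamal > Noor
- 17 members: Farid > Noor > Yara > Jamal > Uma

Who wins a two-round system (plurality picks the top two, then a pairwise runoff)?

Farid

Round 1 first-place votes: Uma 23, Jamal 14, Noor 15, Farid 17, Yara 15. Uma and Farid advance.
Runoff: Uma is ranked above Farid on 37 ballots, Farid above Uma on 47.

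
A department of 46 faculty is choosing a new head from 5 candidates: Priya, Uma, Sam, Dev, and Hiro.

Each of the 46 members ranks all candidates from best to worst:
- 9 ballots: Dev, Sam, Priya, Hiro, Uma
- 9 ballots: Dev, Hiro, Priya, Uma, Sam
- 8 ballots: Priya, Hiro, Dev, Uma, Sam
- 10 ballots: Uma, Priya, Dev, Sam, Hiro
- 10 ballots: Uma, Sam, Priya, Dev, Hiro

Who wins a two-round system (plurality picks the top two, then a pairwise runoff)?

Round 1 first-place votes: Priya 8, Uma 20, Sam 0, Dev 18, Hiro 0. Uma and Dev advance.
Runoff: Uma is ranked above Dev on 20 ballots, Dev above Uma on 26.

Dev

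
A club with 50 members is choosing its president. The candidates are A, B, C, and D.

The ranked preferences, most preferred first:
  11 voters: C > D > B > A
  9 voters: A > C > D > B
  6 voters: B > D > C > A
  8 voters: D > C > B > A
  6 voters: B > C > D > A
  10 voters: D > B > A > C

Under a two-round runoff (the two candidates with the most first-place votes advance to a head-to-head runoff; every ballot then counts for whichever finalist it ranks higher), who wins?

D

Round 1 first-place votes: A 9, B 12, C 11, D 18. D and B advance.
Runoff: D is ranked above B on 38 ballots, B above D on 12.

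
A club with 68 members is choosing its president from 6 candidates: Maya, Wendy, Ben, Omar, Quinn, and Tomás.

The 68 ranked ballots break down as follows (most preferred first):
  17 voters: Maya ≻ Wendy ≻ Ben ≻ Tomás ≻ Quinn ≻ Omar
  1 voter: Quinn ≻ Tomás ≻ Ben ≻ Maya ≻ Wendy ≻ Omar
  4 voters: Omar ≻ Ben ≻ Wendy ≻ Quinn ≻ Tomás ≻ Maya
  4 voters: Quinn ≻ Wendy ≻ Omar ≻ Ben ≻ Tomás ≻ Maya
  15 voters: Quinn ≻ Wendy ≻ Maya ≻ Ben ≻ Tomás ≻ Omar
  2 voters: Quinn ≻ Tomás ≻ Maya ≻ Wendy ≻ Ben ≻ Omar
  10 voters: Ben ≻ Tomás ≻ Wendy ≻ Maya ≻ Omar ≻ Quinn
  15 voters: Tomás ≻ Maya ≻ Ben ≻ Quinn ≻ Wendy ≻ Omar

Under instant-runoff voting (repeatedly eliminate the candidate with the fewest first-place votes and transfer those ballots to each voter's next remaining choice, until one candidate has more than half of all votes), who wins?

Tomás

Round 1: Maya 17, Wendy 0, Ben 10, Omar 4, Quinn 22, Tomás 15. Wendy eliminated.
Round 2: Maya 17, Ben 10, Omar 4, Quinn 22, Tomás 15. Omar eliminated.
Round 3: Maya 17, Ben 14, Quinn 22, Tomás 15. Ben eliminated.
Round 4: Maya 17, Quinn 26, Tomás 25. Maya eliminated.
Round 5: Quinn 26, Tomás 42. Tomás has a majority (≥35).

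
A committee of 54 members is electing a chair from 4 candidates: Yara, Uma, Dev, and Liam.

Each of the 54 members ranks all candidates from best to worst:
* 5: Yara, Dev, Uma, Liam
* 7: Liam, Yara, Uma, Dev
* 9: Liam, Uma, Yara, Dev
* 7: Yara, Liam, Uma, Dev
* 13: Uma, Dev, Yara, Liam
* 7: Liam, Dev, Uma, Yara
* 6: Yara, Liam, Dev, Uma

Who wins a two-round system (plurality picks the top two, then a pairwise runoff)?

Yara

Round 1 first-place votes: Yara 18, Uma 13, Dev 0, Liam 23. Liam and Yara advance.
Runoff: Liam is ranked above Yara on 23 ballots, Yara above Liam on 31.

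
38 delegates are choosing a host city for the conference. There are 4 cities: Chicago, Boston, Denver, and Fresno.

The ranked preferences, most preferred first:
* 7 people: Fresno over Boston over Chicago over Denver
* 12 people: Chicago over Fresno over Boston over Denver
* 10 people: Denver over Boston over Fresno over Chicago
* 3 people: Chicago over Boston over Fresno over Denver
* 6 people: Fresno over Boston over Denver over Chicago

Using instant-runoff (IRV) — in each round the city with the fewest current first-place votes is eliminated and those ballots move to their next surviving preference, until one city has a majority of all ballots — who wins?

Round 1: Chicago 15, Boston 0, Denver 10, Fresno 13. Boston eliminated.
Round 2: Chicago 15, Denver 10, Fresno 13. Denver eliminated.
Round 3: Chicago 15, Fresno 23. Fresno has a majority (≥20).

Fresno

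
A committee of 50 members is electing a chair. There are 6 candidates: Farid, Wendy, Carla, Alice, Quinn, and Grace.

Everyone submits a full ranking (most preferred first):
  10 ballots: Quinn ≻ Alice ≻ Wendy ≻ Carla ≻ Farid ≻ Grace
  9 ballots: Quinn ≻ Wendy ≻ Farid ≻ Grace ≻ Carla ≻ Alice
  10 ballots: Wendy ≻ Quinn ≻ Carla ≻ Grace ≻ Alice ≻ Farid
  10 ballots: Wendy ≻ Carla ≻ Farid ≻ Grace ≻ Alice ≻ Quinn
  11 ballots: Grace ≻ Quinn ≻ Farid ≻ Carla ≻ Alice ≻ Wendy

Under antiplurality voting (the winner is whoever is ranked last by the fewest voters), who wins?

Carla

Last-place votes: Farid 10, Wendy 11, Carla 0, Alice 9, Quinn 10, Grace 10.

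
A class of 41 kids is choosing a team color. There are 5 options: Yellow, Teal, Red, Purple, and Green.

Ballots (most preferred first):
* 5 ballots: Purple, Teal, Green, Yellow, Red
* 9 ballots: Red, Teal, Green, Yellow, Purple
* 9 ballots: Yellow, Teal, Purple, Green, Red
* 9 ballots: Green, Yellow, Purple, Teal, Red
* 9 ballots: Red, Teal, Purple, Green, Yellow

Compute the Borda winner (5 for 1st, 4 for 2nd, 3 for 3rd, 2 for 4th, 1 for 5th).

Yellow: 5×2 + 9×2 + 9×5 + 9×4 + 9×1 = 118
Teal: 5×4 + 9×4 + 9×4 + 9×2 + 9×4 = 146
Red: 5×1 + 9×5 + 9×1 + 9×1 + 9×5 = 113
Purple: 5×5 + 9×1 + 9×3 + 9×3 + 9×3 = 115
Green: 5×3 + 9×3 + 9×2 + 9×5 + 9×2 = 123

Teal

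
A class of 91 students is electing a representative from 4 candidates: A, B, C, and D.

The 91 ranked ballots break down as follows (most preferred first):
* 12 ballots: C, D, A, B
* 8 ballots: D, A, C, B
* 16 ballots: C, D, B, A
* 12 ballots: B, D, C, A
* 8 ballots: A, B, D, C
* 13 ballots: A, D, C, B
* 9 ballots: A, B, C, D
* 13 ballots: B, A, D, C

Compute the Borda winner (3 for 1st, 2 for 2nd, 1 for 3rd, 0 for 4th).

A: 12×1 + 8×2 + 16×0 + 12×0 + 8×3 + 13×3 + 9×3 + 13×2 = 144
B: 12×0 + 8×0 + 16×1 + 12×3 + 8×2 + 13×0 + 9×2 + 13×3 = 125
C: 12×3 + 8×1 + 16×3 + 12×1 + 8×0 + 13×1 + 9×1 + 13×0 = 126
D: 12×2 + 8×3 + 16×2 + 12×2 + 8×1 + 13×2 + 9×0 + 13×1 = 151

D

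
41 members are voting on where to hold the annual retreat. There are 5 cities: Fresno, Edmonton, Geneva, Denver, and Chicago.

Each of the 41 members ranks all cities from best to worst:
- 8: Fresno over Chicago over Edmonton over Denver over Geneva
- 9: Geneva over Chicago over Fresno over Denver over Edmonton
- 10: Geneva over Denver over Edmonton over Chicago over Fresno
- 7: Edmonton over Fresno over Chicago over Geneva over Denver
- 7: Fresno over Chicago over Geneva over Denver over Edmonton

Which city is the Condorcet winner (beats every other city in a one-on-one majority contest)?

Fresno

Fresno vs Edmonton: 24–17
Fresno vs Geneva: 22–19
Fresno vs Denver: 31–10
Fresno vs Chicago: 22–19
Fresno beats every other city.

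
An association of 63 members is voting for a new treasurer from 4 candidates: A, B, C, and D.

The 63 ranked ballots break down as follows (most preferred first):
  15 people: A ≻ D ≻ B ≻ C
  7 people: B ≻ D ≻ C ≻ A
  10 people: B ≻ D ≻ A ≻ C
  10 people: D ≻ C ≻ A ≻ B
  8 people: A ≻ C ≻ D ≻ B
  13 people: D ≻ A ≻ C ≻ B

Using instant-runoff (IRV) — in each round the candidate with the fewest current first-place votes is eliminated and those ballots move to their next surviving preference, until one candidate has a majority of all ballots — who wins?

D

Round 1: A 23, B 17, C 0, D 23. C eliminated.
Round 2: A 23, B 17, D 23. B eliminated.
Round 3: A 23, D 40. D has a majority (≥32).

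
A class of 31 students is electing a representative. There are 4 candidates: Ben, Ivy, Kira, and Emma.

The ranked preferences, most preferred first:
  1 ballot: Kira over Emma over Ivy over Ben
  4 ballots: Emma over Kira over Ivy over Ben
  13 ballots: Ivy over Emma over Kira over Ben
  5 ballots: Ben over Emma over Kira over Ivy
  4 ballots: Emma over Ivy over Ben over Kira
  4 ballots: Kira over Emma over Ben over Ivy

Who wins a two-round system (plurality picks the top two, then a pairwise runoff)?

Round 1 first-place votes: Ben 5, Ivy 13, Kira 5, Emma 8. Ivy and Emma advance.
Runoff: Ivy is ranked above Emma on 13 ballots, Emma above Ivy on 18.

Emma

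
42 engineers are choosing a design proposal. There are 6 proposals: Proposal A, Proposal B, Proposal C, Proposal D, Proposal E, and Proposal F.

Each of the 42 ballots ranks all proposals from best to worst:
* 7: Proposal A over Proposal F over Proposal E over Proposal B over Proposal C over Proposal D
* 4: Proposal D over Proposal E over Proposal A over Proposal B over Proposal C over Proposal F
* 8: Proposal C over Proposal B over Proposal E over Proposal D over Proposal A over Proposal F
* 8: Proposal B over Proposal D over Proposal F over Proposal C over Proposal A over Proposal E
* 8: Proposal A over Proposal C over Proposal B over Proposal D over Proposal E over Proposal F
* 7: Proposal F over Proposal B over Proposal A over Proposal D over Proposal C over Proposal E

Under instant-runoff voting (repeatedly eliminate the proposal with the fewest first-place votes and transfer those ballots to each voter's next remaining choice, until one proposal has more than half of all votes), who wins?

Round 1: Proposal A 15, Proposal B 8, Proposal C 8, Proposal D 4, Proposal E 0, Proposal F 7. Proposal E eliminated.
Round 2: Proposal A 15, Proposal B 8, Proposal C 8, Proposal D 4, Proposal F 7. Proposal D eliminated.
Round 3: Proposal A 19, Proposal B 8, Proposal C 8, Proposal F 7. Proposal F eliminated.
Round 4: Proposal A 19, Proposal B 15, Proposal C 8. Proposal C eliminated.
Round 5: Proposal A 19, Proposal B 23. Proposal B has a majority (≥22).

Proposal B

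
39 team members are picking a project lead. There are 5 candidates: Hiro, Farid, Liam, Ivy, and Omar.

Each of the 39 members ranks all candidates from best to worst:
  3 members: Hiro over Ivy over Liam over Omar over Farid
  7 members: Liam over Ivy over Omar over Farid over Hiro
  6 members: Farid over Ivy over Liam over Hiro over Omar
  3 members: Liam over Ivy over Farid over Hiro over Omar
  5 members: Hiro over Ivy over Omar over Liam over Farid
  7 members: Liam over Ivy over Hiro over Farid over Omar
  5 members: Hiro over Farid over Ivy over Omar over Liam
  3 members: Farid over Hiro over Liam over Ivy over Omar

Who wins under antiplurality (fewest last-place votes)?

Last-place votes: Hiro 7, Farid 8, Liam 5, Ivy 0, Omar 19.

Ivy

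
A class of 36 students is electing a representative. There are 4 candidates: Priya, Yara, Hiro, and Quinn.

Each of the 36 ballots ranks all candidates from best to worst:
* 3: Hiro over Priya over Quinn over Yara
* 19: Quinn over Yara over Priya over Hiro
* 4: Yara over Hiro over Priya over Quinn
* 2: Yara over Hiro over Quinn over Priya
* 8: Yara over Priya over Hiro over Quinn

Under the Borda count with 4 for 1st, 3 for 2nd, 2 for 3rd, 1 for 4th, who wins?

Yara

Priya: 3×3 + 19×2 + 4×2 + 2×1 + 8×3 = 81
Yara: 3×1 + 19×3 + 4×4 + 2×4 + 8×4 = 116
Hiro: 3×4 + 19×1 + 4×3 + 2×3 + 8×2 = 65
Quinn: 3×2 + 19×4 + 4×1 + 2×2 + 8×1 = 98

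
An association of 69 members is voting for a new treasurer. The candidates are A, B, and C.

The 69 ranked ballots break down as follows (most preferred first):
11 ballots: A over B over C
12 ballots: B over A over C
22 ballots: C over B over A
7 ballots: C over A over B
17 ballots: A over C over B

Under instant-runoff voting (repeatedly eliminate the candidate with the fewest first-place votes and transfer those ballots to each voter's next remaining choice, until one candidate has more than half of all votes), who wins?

Round 1: A 28, B 12, C 29. B eliminated.
Round 2: A 40, C 29. A has a majority (≥35).

A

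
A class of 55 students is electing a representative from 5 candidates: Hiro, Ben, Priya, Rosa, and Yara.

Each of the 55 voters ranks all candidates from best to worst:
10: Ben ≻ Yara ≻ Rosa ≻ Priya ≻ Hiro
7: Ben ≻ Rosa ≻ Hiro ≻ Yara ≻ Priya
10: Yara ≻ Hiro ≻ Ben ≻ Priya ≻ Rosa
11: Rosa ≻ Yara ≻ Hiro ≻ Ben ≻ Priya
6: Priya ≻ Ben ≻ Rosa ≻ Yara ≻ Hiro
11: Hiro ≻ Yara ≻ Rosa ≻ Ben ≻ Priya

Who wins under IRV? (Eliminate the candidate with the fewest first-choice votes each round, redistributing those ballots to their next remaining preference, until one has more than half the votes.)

Round 1: Hiro 11, Ben 17, Priya 6, Rosa 11, Yara 10. Priya eliminated.
Round 2: Hiro 11, Ben 23, Rosa 11, Yara 10. Yara eliminated.
Round 3: Hiro 21, Ben 23, Rosa 11. Rosa eliminated.
Round 4: Hiro 32, Ben 23. Hiro has a majority (≥28).

Hiro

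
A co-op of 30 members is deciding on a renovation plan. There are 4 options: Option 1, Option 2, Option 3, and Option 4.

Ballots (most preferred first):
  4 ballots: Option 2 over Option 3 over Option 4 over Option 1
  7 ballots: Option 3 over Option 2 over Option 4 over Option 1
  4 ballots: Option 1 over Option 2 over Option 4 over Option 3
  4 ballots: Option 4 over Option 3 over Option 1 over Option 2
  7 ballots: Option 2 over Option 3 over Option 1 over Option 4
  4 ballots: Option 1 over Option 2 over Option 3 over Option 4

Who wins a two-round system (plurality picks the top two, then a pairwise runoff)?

Round 1 first-place votes: Option 1 8, Option 2 11, Option 3 7, Option 4 4. Option 2 and Option 1 advance.
Runoff: Option 2 is ranked above Option 1 on 18 ballots, Option 1 above Option 2 on 12.

Option 2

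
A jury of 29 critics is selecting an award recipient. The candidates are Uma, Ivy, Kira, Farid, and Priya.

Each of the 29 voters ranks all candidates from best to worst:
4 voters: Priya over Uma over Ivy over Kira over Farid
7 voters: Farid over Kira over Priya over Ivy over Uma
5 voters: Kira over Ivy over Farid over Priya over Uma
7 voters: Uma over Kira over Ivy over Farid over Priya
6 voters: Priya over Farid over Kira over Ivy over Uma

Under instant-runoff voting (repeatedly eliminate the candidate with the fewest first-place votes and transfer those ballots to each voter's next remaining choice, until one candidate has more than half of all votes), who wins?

Round 1: Uma 7, Ivy 0, Kira 5, Farid 7, Priya 10. Ivy eliminated.
Round 2: Uma 7, Kira 5, Farid 7, Priya 10. Kira eliminated.
Round 3: Uma 7, Farid 12, Priya 10. Uma eliminated.
Round 4: Farid 19, Priya 10. Farid has a majority (≥15).

Farid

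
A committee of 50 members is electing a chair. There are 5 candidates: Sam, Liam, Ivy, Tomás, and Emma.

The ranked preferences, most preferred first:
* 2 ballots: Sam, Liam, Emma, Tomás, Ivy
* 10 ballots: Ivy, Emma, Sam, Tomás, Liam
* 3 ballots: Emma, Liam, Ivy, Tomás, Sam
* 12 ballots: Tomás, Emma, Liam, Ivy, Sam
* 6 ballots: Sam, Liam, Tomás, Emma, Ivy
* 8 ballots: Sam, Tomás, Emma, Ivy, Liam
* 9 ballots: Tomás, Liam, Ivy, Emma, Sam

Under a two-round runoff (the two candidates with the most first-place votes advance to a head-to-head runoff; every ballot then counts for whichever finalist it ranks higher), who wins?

Round 1 first-place votes: Sam 16, Liam 0, Ivy 10, Tomás 21, Emma 3. Tomás and Sam advance.
Runoff: Tomás is ranked above Sam on 24 ballots, Sam above Tomás on 26.

Sam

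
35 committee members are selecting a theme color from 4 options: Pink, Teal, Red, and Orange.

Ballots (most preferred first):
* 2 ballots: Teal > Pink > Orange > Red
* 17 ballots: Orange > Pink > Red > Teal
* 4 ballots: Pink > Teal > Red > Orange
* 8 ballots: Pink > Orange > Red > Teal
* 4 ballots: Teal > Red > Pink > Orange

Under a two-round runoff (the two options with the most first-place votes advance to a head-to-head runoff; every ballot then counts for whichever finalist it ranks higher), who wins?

Round 1 first-place votes: Pink 12, Teal 6, Red 0, Orange 17. Orange and Pink advance.
Runoff: Orange is ranked above Pink on 17 ballots, Pink above Orange on 18.

Pink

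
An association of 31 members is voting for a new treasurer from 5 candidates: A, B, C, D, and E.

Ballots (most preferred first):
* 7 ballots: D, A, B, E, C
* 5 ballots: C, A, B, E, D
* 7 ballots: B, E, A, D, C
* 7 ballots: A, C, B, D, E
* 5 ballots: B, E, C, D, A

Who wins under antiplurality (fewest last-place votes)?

B

Last-place votes: A 5, B 0, C 14, D 5, E 7.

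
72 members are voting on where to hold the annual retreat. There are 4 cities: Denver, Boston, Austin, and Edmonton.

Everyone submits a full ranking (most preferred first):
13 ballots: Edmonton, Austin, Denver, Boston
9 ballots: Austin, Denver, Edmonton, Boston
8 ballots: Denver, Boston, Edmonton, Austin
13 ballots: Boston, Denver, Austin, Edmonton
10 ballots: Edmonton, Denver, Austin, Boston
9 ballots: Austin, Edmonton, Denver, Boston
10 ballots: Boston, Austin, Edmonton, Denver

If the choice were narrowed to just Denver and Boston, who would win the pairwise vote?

Denver is ranked above Boston on 49 ballots; Boston above Denver on 23.

Denver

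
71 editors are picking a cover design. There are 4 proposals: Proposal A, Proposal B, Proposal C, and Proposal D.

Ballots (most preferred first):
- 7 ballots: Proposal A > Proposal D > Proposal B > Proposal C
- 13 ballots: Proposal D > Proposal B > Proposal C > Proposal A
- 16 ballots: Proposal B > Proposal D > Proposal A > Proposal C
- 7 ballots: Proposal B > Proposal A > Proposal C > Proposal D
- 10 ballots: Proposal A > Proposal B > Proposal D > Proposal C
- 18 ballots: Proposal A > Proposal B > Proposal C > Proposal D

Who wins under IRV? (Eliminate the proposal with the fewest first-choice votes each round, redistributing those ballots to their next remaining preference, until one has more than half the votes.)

Proposal B

Round 1: Proposal A 35, Proposal B 23, Proposal C 0, Proposal D 13. Proposal C eliminated.
Round 2: Proposal A 35, Proposal B 23, Proposal D 13. Proposal D eliminated.
Round 3: Proposal A 35, Proposal B 36. Proposal B has a majority (≥36).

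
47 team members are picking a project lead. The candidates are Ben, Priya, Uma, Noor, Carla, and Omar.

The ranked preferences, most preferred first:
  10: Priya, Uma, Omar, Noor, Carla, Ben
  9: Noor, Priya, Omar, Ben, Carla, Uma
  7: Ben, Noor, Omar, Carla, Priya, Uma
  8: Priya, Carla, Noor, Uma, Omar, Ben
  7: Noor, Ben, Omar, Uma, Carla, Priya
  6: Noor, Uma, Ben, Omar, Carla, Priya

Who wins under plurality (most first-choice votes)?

First-place votes: Ben 7, Priya 18, Uma 0, Noor 22, Carla 0, Omar 0.

Noor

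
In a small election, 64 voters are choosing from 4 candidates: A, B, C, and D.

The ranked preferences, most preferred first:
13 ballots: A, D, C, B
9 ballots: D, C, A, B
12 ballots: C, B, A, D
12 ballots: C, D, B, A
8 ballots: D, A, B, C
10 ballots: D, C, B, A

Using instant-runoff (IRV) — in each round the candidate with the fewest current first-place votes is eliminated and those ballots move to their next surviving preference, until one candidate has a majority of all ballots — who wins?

D

Round 1: A 13, B 0, C 24, D 27. B eliminated.
Round 2: A 13, C 24, D 27. A eliminated.
Round 3: C 24, D 40. D has a majority (≥33).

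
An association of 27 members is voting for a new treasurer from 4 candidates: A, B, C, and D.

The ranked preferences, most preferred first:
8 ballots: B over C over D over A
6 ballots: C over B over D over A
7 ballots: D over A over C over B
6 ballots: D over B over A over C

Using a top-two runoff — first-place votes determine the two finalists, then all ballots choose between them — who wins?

B

Round 1 first-place votes: A 0, B 8, C 6, D 13. D and B advance.
Runoff: D is ranked above B on 13 ballots, B above D on 14.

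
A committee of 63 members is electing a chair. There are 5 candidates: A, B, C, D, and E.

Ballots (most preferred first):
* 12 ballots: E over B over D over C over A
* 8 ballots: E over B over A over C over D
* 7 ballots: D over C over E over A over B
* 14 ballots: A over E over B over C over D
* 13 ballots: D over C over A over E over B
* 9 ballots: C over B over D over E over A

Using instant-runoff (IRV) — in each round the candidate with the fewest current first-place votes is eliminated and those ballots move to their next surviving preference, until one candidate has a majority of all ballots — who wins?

Round 1: A 14, B 0, C 9, D 20, E 20. B eliminated.
Round 2: A 14, C 9, D 20, E 20. C eliminated.
Round 3: A 14, D 29, E 20. A eliminated.
Round 4: D 29, E 34. E has a majority (≥32).

E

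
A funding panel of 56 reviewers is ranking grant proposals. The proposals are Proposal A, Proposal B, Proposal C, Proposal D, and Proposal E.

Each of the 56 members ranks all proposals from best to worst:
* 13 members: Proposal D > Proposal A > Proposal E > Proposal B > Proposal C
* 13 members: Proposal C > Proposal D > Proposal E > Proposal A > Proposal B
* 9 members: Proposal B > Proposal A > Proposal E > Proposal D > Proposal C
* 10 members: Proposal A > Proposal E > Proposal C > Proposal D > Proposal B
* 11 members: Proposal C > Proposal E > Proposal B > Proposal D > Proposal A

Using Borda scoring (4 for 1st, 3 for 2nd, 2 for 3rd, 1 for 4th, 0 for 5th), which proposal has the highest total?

Proposal E

Proposal A: 13×3 + 13×1 + 9×3 + 10×4 + 11×0 = 119
Proposal B: 13×1 + 13×0 + 9×4 + 10×0 + 11×2 = 71
Proposal C: 13×0 + 13×4 + 9×0 + 10×2 + 11×4 = 116
Proposal D: 13×4 + 13×3 + 9×1 + 10×1 + 11×1 = 121
Proposal E: 13×2 + 13×2 + 9×2 + 10×3 + 11×3 = 133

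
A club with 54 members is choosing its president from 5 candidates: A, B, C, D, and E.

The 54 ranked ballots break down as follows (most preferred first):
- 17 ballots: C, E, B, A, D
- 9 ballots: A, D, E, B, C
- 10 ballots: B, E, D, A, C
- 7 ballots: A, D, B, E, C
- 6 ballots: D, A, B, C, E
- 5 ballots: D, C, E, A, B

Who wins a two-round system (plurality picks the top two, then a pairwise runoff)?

A

Round 1 first-place votes: A 16, B 10, C 17, D 11, E 0. C and A advance.
Runoff: C is ranked above A on 22 ballots, A above C on 32.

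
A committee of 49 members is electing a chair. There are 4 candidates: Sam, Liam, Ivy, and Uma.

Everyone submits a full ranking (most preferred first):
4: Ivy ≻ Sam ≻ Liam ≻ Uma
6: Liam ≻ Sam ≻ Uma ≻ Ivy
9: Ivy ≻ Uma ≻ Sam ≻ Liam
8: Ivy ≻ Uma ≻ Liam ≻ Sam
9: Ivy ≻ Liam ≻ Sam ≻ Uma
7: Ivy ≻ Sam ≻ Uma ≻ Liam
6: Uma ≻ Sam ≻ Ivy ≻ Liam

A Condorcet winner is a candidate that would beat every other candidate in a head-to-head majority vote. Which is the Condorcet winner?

Ivy

Ivy vs Sam: 37–12
Ivy vs Liam: 43–6
Ivy vs Uma: 37–12
Ivy beats every other candidate.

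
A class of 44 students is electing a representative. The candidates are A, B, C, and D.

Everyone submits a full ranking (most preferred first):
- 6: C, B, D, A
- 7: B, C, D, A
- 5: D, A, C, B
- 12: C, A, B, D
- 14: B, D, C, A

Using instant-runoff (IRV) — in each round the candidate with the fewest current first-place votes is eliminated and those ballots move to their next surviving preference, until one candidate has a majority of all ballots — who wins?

C

Round 1: A 0, B 21, C 18, D 5. A eliminated.
Round 2: B 21, C 18, D 5. D eliminated.
Round 3: B 21, C 23. C has a majority (≥23).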